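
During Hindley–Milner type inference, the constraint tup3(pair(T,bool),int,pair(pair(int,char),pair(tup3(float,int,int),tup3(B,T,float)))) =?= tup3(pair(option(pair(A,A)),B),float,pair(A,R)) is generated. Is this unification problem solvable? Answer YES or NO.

Decompose tup3/3: pair(T,bool) =?= pair(option(pair(A,A)),B),  int =?= float,  pair(pair(int,char),pair(tup3(float,int,int),tup3(B,T,float))) =?= pair(A,R).
Decompose pair/2: T =?= option(pair(A,A)),  bool =?= B.
Bind T := option(pair(A,A)); substituting into the one remaining equation that mentions T gives: pair(pair(int,char),pair(tup3(float,int,int),tup3(B,option(pair(A,A)),float))) =?= pair(A,R).
Bind B := bool; substituting into the one remaining equation that mentions B gives: pair(pair(int,char),pair(tup3(float,int,int),tup3(bool,option(pair(A,A)),float))) =?= pair(A,R).
Clash: constants int and float differ; no unifier exists.

NO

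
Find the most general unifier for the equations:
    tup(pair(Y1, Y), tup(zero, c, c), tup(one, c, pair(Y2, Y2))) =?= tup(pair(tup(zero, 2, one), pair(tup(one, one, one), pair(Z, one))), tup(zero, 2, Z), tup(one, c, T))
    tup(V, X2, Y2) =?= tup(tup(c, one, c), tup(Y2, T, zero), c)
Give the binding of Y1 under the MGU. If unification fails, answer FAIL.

Decompose tup/3: pair(Y1, Y) =?= pair(tup(zero, 2, one), pair(tup(one, one, one), pair(Z, one))),  tup(zero, c, c) =?= tup(zero, 2, Z),  tup(one, c, pair(Y2, Y2)) =?= tup(one, c, T).
Decompose pair/2: Y1 =?= tup(zero, 2, one),  Y =?= pair(tup(one, one, one), pair(Z, one)).
Bind Y1 := tup(zero, 2, one); no other remaining equation mentions Y1.
Bind Y := pair(tup(one, one, one), pair(Z, one)); no other remaining equation mentions Y.
Decompose tup/3: zero =?= zero,  c =?= 2,  c =?= Z.
Delete trivial equation zero =?= zero.
Clash: constants c and 2 differ; no unifier exists.

FAIL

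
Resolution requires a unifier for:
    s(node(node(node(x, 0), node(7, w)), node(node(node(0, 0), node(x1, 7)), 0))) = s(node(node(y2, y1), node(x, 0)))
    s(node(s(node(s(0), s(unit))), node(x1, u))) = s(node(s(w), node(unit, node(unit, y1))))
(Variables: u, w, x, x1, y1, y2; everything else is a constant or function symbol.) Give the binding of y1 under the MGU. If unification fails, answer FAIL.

node(7, node(s(0), s(unit)))

Decompose s/1: node(node(node(x, 0), node(7, w)), node(node(node(0, 0), node(x1, 7)), 0)) = node(node(y2, y1), node(x, 0)).
Decompose node/2: node(node(x, 0), node(7, w)) = node(y2, y1),  node(node(node(0, 0), node(x1, 7)), 0) = node(x, 0).
Decompose node/2: node(x, 0) = y2,  node(7, w) = y1.
Bind y2 := node(x, 0); no other remaining equation mentions y2.
Bind y1 := node(7, w); substituting into the one remaining equation that mentions y1 gives: s(node(s(node(s(0), s(unit))), node(x1, u))) = s(node(s(w), node(unit, node(unit, node(7, w))))).
Decompose node/2: node(node(0, 0), node(x1, 7)) = x,  0 = 0.
Bind x := node(node(0, 0), node(x1, 7)); no other remaining equation mentions x. Substituting into the earlier binding gives y2 := node(node(node(0, 0), node(x1, 7)), 0).
Delete trivial equation 0 = 0.
Decompose s/1: node(s(node(s(0), s(unit))), node(x1, u)) = node(s(w), node(unit, node(unit, node(7, w)))).
Decompose node/2: s(node(s(0), s(unit))) = s(w),  node(x1, u) = node(unit, node(unit, node(7, w))).
Decompose s/1: node(s(0), s(unit)) = w.
Bind w := node(s(0), s(unit)); substituting into the remaining equation gives: node(x1, u) = node(unit, node(unit, node(7, node(s(0), s(unit))))). Substituting into the earlier binding gives y1 := node(7, node(s(0), s(unit))).
Decompose node/2: x1 = unit,  u = node(unit, node(7, node(s(0), s(unit)))).
Bind x1 := unit; no other remaining equation mentions x1. Substituting into the earlier bindings gives y2 := node(node(node(0, 0), node(unit, 7)), 0), x := node(node(0, 0), node(unit, 7)).
Bind u := node(unit, node(7, node(s(0), s(unit)))).
MGU = { y2 -> node(node(node(0, 0), node(unit, 7)), 0), y1 -> node(7, node(s(0), s(unit))), x -> node(node(0, 0), node(unit, 7)), w -> node(s(0), s(unit)), x1 -> unit, u -> node(unit, node(7, node(s(0), s(unit)))) }, so y1 -> node(7, node(s(0), s(unit))).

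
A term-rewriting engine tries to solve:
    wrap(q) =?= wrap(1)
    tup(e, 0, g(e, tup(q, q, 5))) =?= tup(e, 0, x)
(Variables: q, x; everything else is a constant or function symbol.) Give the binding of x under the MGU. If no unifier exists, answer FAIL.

g(e, tup(1, 1, 5))

Decompose wrap/1: q =?= 1.
Bind q := 1; substituting into the remaining equation gives: tup(e, 0, g(e, tup(1, 1, 5))) =?= tup(e, 0, x).
Decompose tup/3: e =?= e,  0 =?= 0,  g(e, tup(1, 1, 5)) =?= x.
Delete trivial equation e =?= e.
Delete trivial equation 0 =?= 0.
Bind x := g(e, tup(1, 1, 5)).
MGU = { q ↦ 1, x ↦ g(e, tup(1, 1, 5)) }, so x ↦ g(e, tup(1, 1, 5)).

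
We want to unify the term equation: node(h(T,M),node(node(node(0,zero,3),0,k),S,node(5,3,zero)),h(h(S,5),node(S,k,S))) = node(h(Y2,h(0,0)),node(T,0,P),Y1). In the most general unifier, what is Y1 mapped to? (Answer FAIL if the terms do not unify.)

h(h(0,5),node(0,k,0))

Decompose node/3: h(T,M) = h(Y2,h(0,0)),  node(node(node(0,zero,3),0,k),S,node(5,3,zero)) = node(T,0,P),  h(h(S,5),node(S,k,S)) = Y1.
Decompose h/2: T = Y2,  M = h(0,0).
Bind T := Y2; substituting into the one remaining equation that mentions T gives: node(node(node(0,zero,3),0,k),S,node(5,3,zero)) = node(Y2,0,P).
Bind M := h(0,0); no other remaining equation mentions M.
Decompose node/3: node(node(0,zero,3),0,k) = Y2,  S = 0,  node(5,3,zero) = P.
Bind Y2 := node(node(0,zero,3),0,k); no other remaining equation mentions Y2. Substituting into the earlier binding gives T := node(node(0,zero,3),0,k).
Bind S := 0; substituting into the one remaining equation that mentions S gives: h(h(0,5),node(0,k,0)) = Y1.
Bind P := node(5,3,zero); no other remaining equation mentions P.
Bind Y1 := h(h(0,5),node(0,k,0)).
MGU = { T := node(node(0,zero,3),0,k), M := h(0,0), Y2 := node(node(0,zero,3),0,k), S := 0, P := node(5,3,zero), Y1 := h(h(0,5),node(0,k,0)) }, so Y1 := h(h(0,5),node(0,k,0)).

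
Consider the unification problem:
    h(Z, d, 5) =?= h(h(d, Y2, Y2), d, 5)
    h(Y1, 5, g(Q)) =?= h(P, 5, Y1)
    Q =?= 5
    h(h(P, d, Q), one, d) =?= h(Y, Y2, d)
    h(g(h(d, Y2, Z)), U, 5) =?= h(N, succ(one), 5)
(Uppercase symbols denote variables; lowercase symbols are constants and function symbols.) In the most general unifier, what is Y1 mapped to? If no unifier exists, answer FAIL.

Decompose h/3: Z =?= h(d, Y2, Y2),  d =?= d,  5 =?= 5.
Bind Z := h(d, Y2, Y2); substituting into the one remaining equation that mentions Z gives: h(g(h(d, Y2, h(d, Y2, Y2))), U, 5) =?= h(N, succ(one), 5).
Delete trivial equation d =?= d.
Delete trivial equation 5 =?= 5.
Decompose h/3: Y1 =?= P,  5 =?= 5,  g(Q) =?= Y1.
Bind Y1 := P; substituting into the one remaining equation that mentions Y1 gives: g(Q) =?= P.
Delete trivial equation 5 =?= 5.
Bind P := g(Q); substituting into the one remaining equation that mentions P gives: h(h(g(Q), d, Q), one, d) =?= h(Y, Y2, d). Substituting into the earlier binding gives Y1 := g(Q).
Bind Q := 5; substituting into the one remaining equation that mentions Q gives: h(h(g(5), d, 5), one, d) =?= h(Y, Y2, d). Substituting into the earlier bindings gives Y1 := g(5), P := g(5).
Decompose h/3: h(g(5), d, 5) =?= Y,  one =?= Y2,  d =?= d.
Bind Y := h(g(5), d, 5); no other remaining equation mentions Y.
Bind Y2 := one; substituting into the one remaining equation that mentions Y2 gives: h(g(h(d, one, h(d, one, one))), U, 5) =?= h(N, succ(one), 5). Substituting into the earlier binding gives Z := h(d, one, one).
Delete trivial equation d =?= d.
Decompose h/3: g(h(d, one, h(d, one, one))) =?= N,  U =?= succ(one),  5 =?= 5.
Bind N := g(h(d, one, h(d, one, one))); no other remaining equation mentions N.
Bind U := succ(one); no other remaining equation mentions U.
Delete trivial equation 5 =?= 5.
MGU = { Z := h(d, one, one), Y1 := g(5), P := g(5), Q := 5, Y := h(g(5), d, 5), Y2 := one, N := g(h(d, one, h(d, one, one))), U := succ(one) }, so Y1 := g(5).

g(5)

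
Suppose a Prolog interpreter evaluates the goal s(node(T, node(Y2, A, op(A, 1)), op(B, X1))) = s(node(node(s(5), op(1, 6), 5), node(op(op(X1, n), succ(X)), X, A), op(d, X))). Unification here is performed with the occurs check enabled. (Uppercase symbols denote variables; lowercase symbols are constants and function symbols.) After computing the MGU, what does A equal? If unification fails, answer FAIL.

FAIL

Decompose s/1: node(T, node(Y2, A, op(A, 1)), op(B, X1)) = node(node(s(5), op(1, 6), 5), node(op(op(X1, n), succ(X)), X, A), op(d, X)).
Decompose node/3: T = node(s(5), op(1, 6), 5),  node(Y2, A, op(A, 1)) = node(op(op(X1, n), succ(X)), X, A),  op(B, X1) = op(d, X).
Bind T := node(s(5), op(1, 6), 5); no other remaining equation mentions T.
Decompose node/3: Y2 = op(op(X1, n), succ(X)),  A = X,  op(A, 1) = A.
Bind Y2 := op(op(X1, n), succ(X)); no other remaining equation mentions Y2.
Bind A := X; substituting into the one remaining equation that mentions A gives: op(X, 1) = X.
Occurs check fails: X occurs in op(X, 1); the equation X = op(X, 1) has no finite solution.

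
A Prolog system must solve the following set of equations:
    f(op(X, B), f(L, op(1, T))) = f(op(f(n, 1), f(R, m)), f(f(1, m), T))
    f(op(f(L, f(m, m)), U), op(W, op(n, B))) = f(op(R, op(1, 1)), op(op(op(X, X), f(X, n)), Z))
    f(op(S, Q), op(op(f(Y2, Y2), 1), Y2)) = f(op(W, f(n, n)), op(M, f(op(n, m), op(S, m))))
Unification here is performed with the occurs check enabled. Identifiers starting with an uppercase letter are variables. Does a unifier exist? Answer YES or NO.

Decompose f/2: op(X, B) = op(f(n, 1), f(R, m)),  f(L, op(1, T)) = f(f(1, m), T).
Decompose op/2: X = f(n, 1),  B = f(R, m).
Bind X := f(n, 1); substituting into the one remaining equation that mentions X gives: f(op(f(L, f(m, m)), U), op(W, op(n, B))) = f(op(R, op(1, 1)), op(op(op(f(n, 1), f(n, 1)), f(f(n, 1), n)), Z)).
Bind B := f(R, m); substituting into the one remaining equation that mentions B gives: f(op(f(L, f(m, m)), U), op(W, op(n, f(R, m)))) = f(op(R, op(1, 1)), op(op(op(f(n, 1), f(n, 1)), f(f(n, 1), n)), Z)).
Decompose f/2: L = f(1, m),  op(1, T) = T.
Bind L := f(1, m); substituting into the one remaining equation that mentions L gives: f(op(f(f(1, m), f(m, m)), U), op(W, op(n, f(R, m)))) = f(op(R, op(1, 1)), op(op(op(f(n, 1), f(n, 1)), f(f(n, 1), n)), Z)).
Occurs check fails: T occurs in op(1, T); the equation T = op(1, T) has no finite solution.

NO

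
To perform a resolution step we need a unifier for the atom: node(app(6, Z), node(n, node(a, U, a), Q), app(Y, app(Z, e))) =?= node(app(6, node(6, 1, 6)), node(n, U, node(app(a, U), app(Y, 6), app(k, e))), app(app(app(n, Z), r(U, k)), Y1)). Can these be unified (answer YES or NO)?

NO

Decompose node/3: app(6, Z) =?= app(6, node(6, 1, 6)),  node(n, node(a, U, a), Q) =?= node(n, U, node(app(a, U), app(Y, 6), app(k, e))),  app(Y, app(Z, e)) =?= app(app(app(n, Z), r(U, k)), Y1).
Decompose app/2: 6 =?= 6,  Z =?= node(6, 1, 6).
Delete trivial equation 6 =?= 6.
Bind Z := node(6, 1, 6); substituting into the one remaining equation that mentions Z gives: app(Y, app(node(6, 1, 6), e)) =?= app(app(app(n, node(6, 1, 6)), r(U, k)), Y1).
Decompose node/3: n =?= n,  node(a, U, a) =?= U,  Q =?= node(app(a, U), app(Y, 6), app(k, e)).
Delete trivial equation n =?= n.
Occurs check fails: U occurs in node(a, U, a); the equation U =?= node(a, U, a) has no finite solution.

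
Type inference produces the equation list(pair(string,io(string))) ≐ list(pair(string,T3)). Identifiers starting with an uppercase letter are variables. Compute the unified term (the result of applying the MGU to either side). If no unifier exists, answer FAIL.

list(pair(string,io(string)))

Decompose list/1: pair(string,io(string)) ≐ pair(string,T3).
Decompose pair/2: string ≐ string,  io(string) ≐ T3.
Delete trivial equation string ≐ string.
Bind T3 := io(string).
Applying the MGU to either side gives list(pair(string,io(string))).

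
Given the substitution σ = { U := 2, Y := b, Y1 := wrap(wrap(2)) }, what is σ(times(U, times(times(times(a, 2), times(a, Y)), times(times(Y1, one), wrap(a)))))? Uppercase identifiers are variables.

times(2, times(times(times(a, 2), times(a, b)), times(times(wrap(wrap(2)), one), wrap(a))))

Replace each occurrence of U with 2.
Replace each occurrence of Y with b.
Replace each occurrence of Y1 with wrap(wrap(2)).
Result: times(2, times(times(times(a, 2), times(a, b)), times(times(wrap(wrap(2)), one), wrap(a)))).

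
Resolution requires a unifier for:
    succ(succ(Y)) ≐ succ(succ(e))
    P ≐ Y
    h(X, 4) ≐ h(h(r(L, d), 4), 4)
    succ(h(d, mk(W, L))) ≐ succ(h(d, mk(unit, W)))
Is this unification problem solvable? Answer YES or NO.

YES

Decompose succ/1: succ(Y) ≐ succ(e).
Decompose succ/1: Y ≐ e.
Bind Y := e; substituting into the one remaining equation that mentions Y gives: P ≐ e.
Bind P := e; no other remaining equation mentions P.
Decompose h/2: X ≐ h(r(L, d), 4),  4 ≐ 4.
Bind X := h(r(L, d), 4); no other remaining equation mentions X.
Delete trivial equation 4 ≐ 4.
Decompose succ/1: h(d, mk(W, L)) ≐ h(d, mk(unit, W)).
Decompose h/2: d ≐ d,  mk(W, L) ≐ mk(unit, W).
Delete trivial equation d ≐ d.
Decompose mk/2: W ≐ unit,  L ≐ W.
Bind W := unit; substituting into the remaining equation gives: L ≐ unit.
Bind L := unit. Substituting into the earlier binding gives X := h(r(unit, d), 4).
No equations remain and no clash or occurs-check failure arose, so a unifier exists.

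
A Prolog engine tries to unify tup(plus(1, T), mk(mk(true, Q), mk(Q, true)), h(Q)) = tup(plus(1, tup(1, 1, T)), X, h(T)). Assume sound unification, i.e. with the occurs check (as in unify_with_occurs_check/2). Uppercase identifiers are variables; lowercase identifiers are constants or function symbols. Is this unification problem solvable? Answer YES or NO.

Decompose tup/3: plus(1, T) = plus(1, tup(1, 1, T)),  mk(mk(true, Q), mk(Q, true)) = X,  h(Q) = h(T).
Decompose plus/2: 1 = 1,  T = tup(1, 1, T).
Delete trivial equation 1 = 1.
Occurs check fails: T occurs in tup(1, 1, T); the equation T = tup(1, 1, T) has no finite solution.

NO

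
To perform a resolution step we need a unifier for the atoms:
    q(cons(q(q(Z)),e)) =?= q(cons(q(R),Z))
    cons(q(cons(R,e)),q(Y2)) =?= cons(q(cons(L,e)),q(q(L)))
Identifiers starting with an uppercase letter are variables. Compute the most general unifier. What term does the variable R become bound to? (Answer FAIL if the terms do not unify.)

q(e)

Decompose q/1: cons(q(q(Z)),e) =?= cons(q(R),Z).
Decompose cons/2: q(q(Z)) =?= q(R),  e =?= Z.
Decompose q/1: q(Z) =?= R.
Bind R := q(Z); substituting into the one remaining equation that mentions R gives: cons(q(cons(q(Z),e)),q(Y2)) =?= cons(q(cons(L,e)),q(q(L))).
Bind Z := e; substituting into the remaining equation gives: cons(q(cons(q(e),e)),q(Y2)) =?= cons(q(cons(L,e)),q(q(L))). Substituting into the earlier binding gives R := q(e).
Decompose cons/2: q(cons(q(e),e)) =?= q(cons(L,e)),  q(Y2) =?= q(q(L)).
Decompose q/1: cons(q(e),e) =?= cons(L,e).
Decompose cons/2: q(e) =?= L,  e =?= e.
Bind L := q(e); substituting into the one remaining equation that mentions L gives: q(Y2) =?= q(q(q(e))).
Delete trivial equation e =?= e.
Decompose q/1: Y2 =?= q(q(e)).
Bind Y2 := q(q(e)).
MGU = { R := q(e), Z := e, L := q(e), Y2 := q(q(e)) }, so R := q(e).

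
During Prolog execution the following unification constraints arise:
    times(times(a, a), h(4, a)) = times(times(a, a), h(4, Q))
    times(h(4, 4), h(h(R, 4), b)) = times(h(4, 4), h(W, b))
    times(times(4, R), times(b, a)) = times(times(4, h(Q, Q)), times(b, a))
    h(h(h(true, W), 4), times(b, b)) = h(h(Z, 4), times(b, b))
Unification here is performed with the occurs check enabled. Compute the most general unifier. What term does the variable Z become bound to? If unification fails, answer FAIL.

h(true, h(h(a, a), 4))

Decompose times/2: times(a, a) = times(a, a),  h(4, a) = h(4, Q).
Delete trivial equation times(a, a) = times(a, a).
Decompose h/2: 4 = 4,  a = Q.
Delete trivial equation 4 = 4.
Bind Q := a; substituting into the one remaining equation that mentions Q gives: times(times(4, R), times(b, a)) = times(times(4, h(a, a)), times(b, a)).
Decompose times/2: h(4, 4) = h(4, 4),  h(h(R, 4), b) = h(W, b).
Delete trivial equation h(4, 4) = h(4, 4).
Decompose h/2: h(R, 4) = W,  b = b.
Bind W := h(R, 4); substituting into the one remaining equation that mentions W gives: h(h(h(true, h(R, 4)), 4), times(b, b)) = h(h(Z, 4), times(b, b)).
Delete trivial equation b = b.
Decompose times/2: times(4, R) = times(4, h(a, a)),  times(b, a) = times(b, a).
Decompose times/2: 4 = 4,  R = h(a, a).
Delete trivial equation 4 = 4.
Bind R := h(a, a); substituting into the one remaining equation that mentions R gives: h(h(h(true, h(h(a, a), 4)), 4), times(b, b)) = h(h(Z, 4), times(b, b)). Substituting into the earlier binding gives W := h(h(a, a), 4).
Delete trivial equation times(b, a) = times(b, a).
Decompose h/2: h(h(true, h(h(a, a), 4)), 4) = h(Z, 4),  times(b, b) = times(b, b).
Decompose h/2: h(true, h(h(a, a), 4)) = Z,  4 = 4.
Bind Z := h(true, h(h(a, a), 4)); no other remaining equation mentions Z.
Delete trivial equation 4 = 4.
Delete trivial equation times(b, b) = times(b, b).
MGU = { Q -> a, W -> h(h(a, a), 4), R -> h(a, a), Z -> h(true, h(h(a, a), 4)) }, so Z -> h(true, h(h(a, a), 4)).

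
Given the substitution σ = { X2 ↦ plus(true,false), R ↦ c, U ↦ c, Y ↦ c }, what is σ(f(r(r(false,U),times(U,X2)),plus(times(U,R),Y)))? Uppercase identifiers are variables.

f(r(r(false,c),times(c,plus(true,false))),plus(times(c,c),c))

Replace each occurrence of X2 with plus(true,false).
Replace each occurrence of R with c.
Replace each occurrence of U with c.
Replace each occurrence of Y with c.
Result: f(r(r(false,c),times(c,plus(true,false))),plus(times(c,c),c)).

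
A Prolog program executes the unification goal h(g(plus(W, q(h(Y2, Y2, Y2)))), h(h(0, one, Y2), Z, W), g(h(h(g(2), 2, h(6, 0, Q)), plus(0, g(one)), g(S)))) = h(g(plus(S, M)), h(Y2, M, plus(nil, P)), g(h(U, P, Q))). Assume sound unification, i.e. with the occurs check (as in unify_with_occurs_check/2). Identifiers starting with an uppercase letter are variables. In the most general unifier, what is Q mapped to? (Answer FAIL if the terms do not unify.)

FAIL

Decompose h/3: g(plus(W, q(h(Y2, Y2, Y2)))) = g(plus(S, M)),  h(h(0, one, Y2), Z, W) = h(Y2, M, plus(nil, P)),  g(h(h(g(2), 2, h(6, 0, Q)), plus(0, g(one)), g(S))) = g(h(U, P, Q)).
Decompose g/1: plus(W, q(h(Y2, Y2, Y2))) = plus(S, M).
Decompose plus/2: W = S,  q(h(Y2, Y2, Y2)) = M.
Bind W := S; substituting into the one remaining equation that mentions W gives: h(h(0, one, Y2), Z, S) = h(Y2, M, plus(nil, P)).
Bind M := q(h(Y2, Y2, Y2)); substituting into the one remaining equation that mentions M gives: h(h(0, one, Y2), Z, S) = h(Y2, q(h(Y2, Y2, Y2)), plus(nil, P)).
Decompose h/3: h(0, one, Y2) = Y2,  Z = q(h(Y2, Y2, Y2)),  S = plus(nil, P).
Occurs check fails: Y2 occurs in h(0, one, Y2); the equation Y2 = h(0, one, Y2) has no finite solution.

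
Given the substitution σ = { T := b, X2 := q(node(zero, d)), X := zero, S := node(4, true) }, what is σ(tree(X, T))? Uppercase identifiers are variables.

Replace each occurrence of T with b.
Replace each occurrence of X with zero.
Result: tree(zero, b).

tree(zero, b)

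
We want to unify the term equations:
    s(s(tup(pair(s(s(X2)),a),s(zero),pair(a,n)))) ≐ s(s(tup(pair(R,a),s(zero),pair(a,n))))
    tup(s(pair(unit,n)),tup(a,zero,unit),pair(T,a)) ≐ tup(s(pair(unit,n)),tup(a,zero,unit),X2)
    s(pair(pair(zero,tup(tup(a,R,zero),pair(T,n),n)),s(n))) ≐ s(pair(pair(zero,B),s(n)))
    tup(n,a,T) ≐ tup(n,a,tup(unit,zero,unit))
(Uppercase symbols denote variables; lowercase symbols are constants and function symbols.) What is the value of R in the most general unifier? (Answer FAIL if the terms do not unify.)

s(s(pair(tup(unit,zero,unit),a)))

Decompose s/1: s(tup(pair(s(s(X2)),a),s(zero),pair(a,n))) ≐ s(tup(pair(R,a),s(zero),pair(a,n))).
Decompose s/1: tup(pair(s(s(X2)),a),s(zero),pair(a,n)) ≐ tup(pair(R,a),s(zero),pair(a,n)).
Decompose tup/3: pair(s(s(X2)),a) ≐ pair(R,a),  s(zero) ≐ s(zero),  pair(a,n) ≐ pair(a,n).
Decompose pair/2: s(s(X2)) ≐ R,  a ≐ a.
Bind R := s(s(X2)); substituting into the one remaining equation that mentions R gives: s(pair(pair(zero,tup(tup(a,s(s(X2)),zero),pair(T,n),n)),s(n))) ≐ s(pair(pair(zero,B),s(n))).
Delete trivial equation a ≐ a.
Delete trivial equation s(zero) ≐ s(zero).
Delete trivial equation pair(a,n) ≐ pair(a,n).
Decompose tup/3: s(pair(unit,n)) ≐ s(pair(unit,n)),  tup(a,zero,unit) ≐ tup(a,zero,unit),  pair(T,a) ≐ X2.
Delete trivial equation s(pair(unit,n)) ≐ s(pair(unit,n)).
Delete trivial equation tup(a,zero,unit) ≐ tup(a,zero,unit).
Bind X2 := pair(T,a); substituting into the one remaining equation that mentions X2 gives: s(pair(pair(zero,tup(tup(a,s(s(pair(T,a))),zero),pair(T,n),n)),s(n))) ≐ s(pair(pair(zero,B),s(n))). Substituting into the earlier binding gives R := s(s(pair(T,a))).
Decompose s/1: pair(pair(zero,tup(tup(a,s(s(pair(T,a))),zero),pair(T,n),n)),s(n)) ≐ pair(pair(zero,B),s(n)).
Decompose pair/2: pair(zero,tup(tup(a,s(s(pair(T,a))),zero),pair(T,n),n)) ≐ pair(zero,B),  s(n) ≐ s(n).
Decompose pair/2: zero ≐ zero,  tup(tup(a,s(s(pair(T,a))),zero),pair(T,n),n) ≐ B.
Delete trivial equation zero ≐ zero.
Bind B := tup(tup(a,s(s(pair(T,a))),zero),pair(T,n),n); no other remaining equation mentions B.
Delete trivial equation s(n) ≐ s(n).
Decompose tup/3: n ≐ n,  a ≐ a,  T ≐ tup(unit,zero,unit).
Delete trivial equation n ≐ n.
Delete trivial equation a ≐ a.
Bind T := tup(unit,zero,unit). Substituting into the earlier bindings gives R := s(s(pair(tup(unit,zero,unit),a))), X2 := pair(tup(unit,zero,unit),a), B := tup(tup(a,s(s(pair(tup(unit,zero,unit),a))),zero),pair(tup(unit,zero,unit),n),n).
MGU = { R := s(s(pair(tup(unit,zero,unit),a))), X2 := pair(tup(unit,zero,unit),a), B := tup(tup(a,s(s(pair(tup(unit,zero,unit),a))),zero),pair(tup(unit,zero,unit),n),n), T := tup(unit,zero,unit) }, so R := s(s(pair(tup(unit,zero,unit),a))).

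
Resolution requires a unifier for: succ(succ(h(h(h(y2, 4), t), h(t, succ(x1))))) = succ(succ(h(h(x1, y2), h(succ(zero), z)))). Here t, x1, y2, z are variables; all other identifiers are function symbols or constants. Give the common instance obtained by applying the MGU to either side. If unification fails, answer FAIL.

succ(succ(h(h(h(succ(zero), 4), succ(zero)), h(succ(zero), succ(h(succ(zero), 4))))))

Decompose succ/1: succ(h(h(h(y2, 4), t), h(t, succ(x1)))) = succ(h(h(x1, y2), h(succ(zero), z))).
Decompose succ/1: h(h(h(y2, 4), t), h(t, succ(x1))) = h(h(x1, y2), h(succ(zero), z)).
Decompose h/2: h(h(y2, 4), t) = h(x1, y2),  h(t, succ(x1)) = h(succ(zero), z).
Decompose h/2: h(y2, 4) = x1,  t = y2.
Bind x1 := h(y2, 4); substituting into the one remaining equation that mentions x1 gives: h(t, succ(h(y2, 4))) = h(succ(zero), z).
Bind t := y2; substituting into the remaining equation gives: h(y2, succ(h(y2, 4))) = h(succ(zero), z).
Decompose h/2: y2 = succ(zero),  succ(h(y2, 4)) = z.
Bind y2 := succ(zero); substituting into the remaining equation gives: succ(h(succ(zero), 4)) = z. Substituting into the earlier bindings gives x1 := h(succ(zero), 4), t := succ(zero).
Bind z := succ(h(succ(zero), 4)).
Applying the MGU to either side gives succ(succ(h(h(h(succ(zero), 4), succ(zero)), h(succ(zero), succ(h(succ(zero), 4)))))).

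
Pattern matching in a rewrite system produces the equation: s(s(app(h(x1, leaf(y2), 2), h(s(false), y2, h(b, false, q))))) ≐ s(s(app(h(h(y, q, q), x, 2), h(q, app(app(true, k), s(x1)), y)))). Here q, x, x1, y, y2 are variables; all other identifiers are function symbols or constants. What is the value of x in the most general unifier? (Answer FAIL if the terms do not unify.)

leaf(app(app(true, k), s(h(h(b, false, s(false)), s(false), s(false)))))

Decompose s/1: s(app(h(x1, leaf(y2), 2), h(s(false), y2, h(b, false, q)))) ≐ s(app(h(h(y, q, q), x, 2), h(q, app(app(true, k), s(x1)), y))).
Decompose s/1: app(h(x1, leaf(y2), 2), h(s(false), y2, h(b, false, q))) ≐ app(h(h(y, q, q), x, 2), h(q, app(app(true, k), s(x1)), y)).
Decompose app/2: h(x1, leaf(y2), 2) ≐ h(h(y, q, q), x, 2),  h(s(false), y2, h(b, false, q)) ≐ h(q, app(app(true, k), s(x1)), y).
Decompose h/3: x1 ≐ h(y, q, q),  leaf(y2) ≐ x,  2 ≐ 2.
Bind x1 := h(y, q, q); substituting into the one remaining equation that mentions x1 gives: h(s(false), y2, h(b, false, q)) ≐ h(q, app(app(true, k), s(h(y, q, q))), y).
Bind x := leaf(y2); no other remaining equation mentions x.
Delete trivial equation 2 ≐ 2.
Decompose h/3: s(false) ≐ q,  y2 ≐ app(app(true, k), s(h(y, q, q))),  h(b, false, q) ≐ y.
Bind q := s(false); substituting into the remaining equations gives: y2 ≐ app(app(true, k), s(h(y, s(false), s(false)))),  h(b, false, s(false)) ≐ y. Substituting into the earlier binding gives x1 := h(y, s(false), s(false)).
Bind y2 := app(app(true, k), s(h(y, s(false), s(false)))); no other remaining equation mentions y2. Substituting into the earlier binding gives x := leaf(app(app(true, k), s(h(y, s(false), s(false))))).
Bind y := h(b, false, s(false)). Substituting into the earlier bindings gives x1 := h(h(b, false, s(false)), s(false), s(false)), x := leaf(app(app(true, k), s(h(h(b, false, s(false)), s(false), s(false))))), y2 := app(app(true, k), s(h(h(b, false, s(false)), s(false), s(false)))).
MGU = { x1 ↦ h(h(b, false, s(false)), s(false), s(false)), x ↦ leaf(app(app(true, k), s(h(h(b, false, s(false)), s(false), s(false))))), q ↦ s(false), y2 ↦ app(app(true, k), s(h(h(b, false, s(false)), s(false), s(false)))), y ↦ h(b, false, s(false)) }, so x ↦ leaf(app(app(true, k), s(h(h(b, false, s(false)), s(false), s(false))))).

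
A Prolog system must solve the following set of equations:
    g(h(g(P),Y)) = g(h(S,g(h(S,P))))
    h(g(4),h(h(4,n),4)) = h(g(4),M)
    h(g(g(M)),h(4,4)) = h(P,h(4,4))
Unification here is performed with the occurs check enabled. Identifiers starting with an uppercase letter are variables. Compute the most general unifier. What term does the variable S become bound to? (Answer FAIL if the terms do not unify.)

g(g(g(h(h(4,n),4))))

Decompose g/1: h(g(P),Y) = h(S,g(h(S,P))).
Decompose h/2: g(P) = S,  Y = g(h(S,P)).
Bind S := g(P); substituting into the one remaining equation that mentions S gives: Y = g(h(g(P),P)).
Bind Y := g(h(g(P),P)); no other remaining equation mentions Y.
Decompose h/2: g(4) = g(4),  h(h(4,n),4) = M.
Delete trivial equation g(4) = g(4).
Bind M := h(h(4,n),4); substituting into the remaining equation gives: h(g(g(h(h(4,n),4))),h(4,4)) = h(P,h(4,4)).
Decompose h/2: g(g(h(h(4,n),4))) = P,  h(4,4) = h(4,4).
Bind P := g(g(h(h(4,n),4))); no other remaining equation mentions P. Substituting into the earlier bindings gives S := g(g(g(h(h(4,n),4)))), Y := g(h(g(g(g(h(h(4,n),4)))),g(g(h(h(4,n),4))))).
Delete trivial equation h(4,4) = h(4,4).
MGU = { S ↦ g(g(g(h(h(4,n),4)))), Y ↦ g(h(g(g(g(h(h(4,n),4)))),g(g(h(h(4,n),4))))), M ↦ h(h(4,n),4), P ↦ g(g(h(h(4,n),4))) }, so S ↦ g(g(g(h(h(4,n),4)))).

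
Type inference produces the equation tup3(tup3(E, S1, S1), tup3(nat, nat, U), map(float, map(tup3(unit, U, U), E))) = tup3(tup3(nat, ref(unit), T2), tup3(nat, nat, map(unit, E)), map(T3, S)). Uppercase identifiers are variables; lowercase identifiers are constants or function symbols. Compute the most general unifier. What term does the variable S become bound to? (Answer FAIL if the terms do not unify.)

map(tup3(unit, map(unit, nat), map(unit, nat)), nat)

Decompose tup3/3: tup3(E, S1, S1) = tup3(nat, ref(unit), T2),  tup3(nat, nat, U) = tup3(nat, nat, map(unit, E)),  map(float, map(tup3(unit, U, U), E)) = map(T3, S).
Decompose tup3/3: E = nat,  S1 = ref(unit),  S1 = T2.
Bind E := nat; substituting into the 2 remaining equations that mention E gives: tup3(nat, nat, U) = tup3(nat, nat, map(unit, nat)),  map(float, map(tup3(unit, U, U), nat)) = map(T3, S).
Bind S1 := ref(unit); substituting into the one remaining equation that mentions S1 gives: ref(unit) = T2.
Bind T2 := ref(unit); no other remaining equation mentions T2.
Decompose tup3/3: nat = nat,  nat = nat,  U = map(unit, nat).
Delete trivial equation nat = nat.
Delete trivial equation nat = nat.
Bind U := map(unit, nat); substituting into the remaining equation gives: map(float, map(tup3(unit, map(unit, nat), map(unit, nat)), nat)) = map(T3, S).
Decompose map/2: float = T3,  map(tup3(unit, map(unit, nat), map(unit, nat)), nat) = S.
Bind T3 := float; no other remaining equation mentions T3.
Bind S := map(tup3(unit, map(unit, nat), map(unit, nat)), nat).
MGU = { E := nat, S1 := ref(unit), T2 := ref(unit), U := map(unit, nat), T3 := float, S := map(tup3(unit, map(unit, nat), map(unit, nat)), nat) }, so S := map(tup3(unit, map(unit, nat), map(unit, nat)), nat).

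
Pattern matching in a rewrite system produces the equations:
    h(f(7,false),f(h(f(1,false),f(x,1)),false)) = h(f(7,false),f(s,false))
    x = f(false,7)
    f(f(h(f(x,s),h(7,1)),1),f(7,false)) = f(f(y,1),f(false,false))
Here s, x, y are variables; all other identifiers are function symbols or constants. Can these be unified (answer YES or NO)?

NO

Decompose h/2: f(7,false) = f(7,false),  f(h(f(1,false),f(x,1)),false) = f(s,false).
Delete trivial equation f(7,false) = f(7,false).
Decompose f/2: h(f(1,false),f(x,1)) = s,  false = false.
Bind s := h(f(1,false),f(x,1)); substituting into the one remaining equation that mentions s gives: f(f(h(f(x,h(f(1,false),f(x,1))),h(7,1)),1),f(7,false)) = f(f(y,1),f(false,false)).
Delete trivial equation false = false.
Bind x := f(false,7); substituting into the remaining equation gives: f(f(h(f(f(false,7),h(f(1,false),f(f(false,7),1))),h(7,1)),1),f(7,false)) = f(f(y,1),f(false,false)). Substituting into the earlier binding gives s := h(f(1,false),f(f(false,7),1)).
Decompose f/2: f(h(f(f(false,7),h(f(1,false),f(f(false,7),1))),h(7,1)),1) = f(y,1),  f(7,false) = f(false,false).
Decompose f/2: h(f(f(false,7),h(f(1,false),f(f(false,7),1))),h(7,1)) = y,  1 = 1.
Bind y := h(f(f(false,7),h(f(1,false),f(f(false,7),1))),h(7,1)); no other remaining equation mentions y.
Delete trivial equation 1 = 1.
Decompose f/2: 7 = false,  false = false.
Clash: constants 7 and false differ; no unifier exists.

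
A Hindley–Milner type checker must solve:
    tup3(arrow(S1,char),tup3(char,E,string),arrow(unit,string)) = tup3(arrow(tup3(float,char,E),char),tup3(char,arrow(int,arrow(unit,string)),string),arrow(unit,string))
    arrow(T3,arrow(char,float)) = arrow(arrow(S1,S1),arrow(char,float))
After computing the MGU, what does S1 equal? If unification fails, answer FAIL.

Decompose tup3/3: arrow(S1,char) = arrow(tup3(float,char,E),char),  tup3(char,E,string) = tup3(char,arrow(int,arrow(unit,string)),string),  arrow(unit,string) = arrow(unit,string).
Decompose arrow/2: S1 = tup3(float,char,E),  char = char.
Bind S1 := tup3(float,char,E); substituting into the one remaining equation that mentions S1 gives: arrow(T3,arrow(char,float)) = arrow(arrow(tup3(float,char,E),tup3(float,char,E)),arrow(char,float)).
Delete trivial equation char = char.
Decompose tup3/3: char = char,  E = arrow(int,arrow(unit,string)),  string = string.
Delete trivial equation char = char.
Bind E := arrow(int,arrow(unit,string)); substituting into the one remaining equation that mentions E gives: arrow(T3,arrow(char,float)) = arrow(arrow(tup3(float,char,arrow(int,arrow(unit,string))),tup3(float,char,arrow(int,arrow(unit,string)))),arrow(char,float)). Substituting into the earlier binding gives S1 := tup3(float,char,arrow(int,arrow(unit,string))).
Delete trivial equation string = string.
Delete trivial equation arrow(unit,string) = arrow(unit,string).
Decompose arrow/2: T3 = arrow(tup3(float,char,arrow(int,arrow(unit,string))),tup3(float,char,arrow(int,arrow(unit,string)))),  arrow(char,float) = arrow(char,float).
Bind T3 := arrow(tup3(float,char,arrow(int,arrow(unit,string))),tup3(float,char,arrow(int,arrow(unit,string)))); no other remaining equation mentions T3.
Delete trivial equation arrow(char,float) = arrow(char,float).
MGU = { S1 -> tup3(float,char,arrow(int,arrow(unit,string))), E -> arrow(int,arrow(unit,string)), T3 -> arrow(tup3(float,char,arrow(int,arrow(unit,string))),tup3(float,char,arrow(int,arrow(unit,string)))) }, so S1 -> tup3(float,char,arrow(int,arrow(unit,string))).

tup3(float,char,arrow(int,arrow(unit,string)))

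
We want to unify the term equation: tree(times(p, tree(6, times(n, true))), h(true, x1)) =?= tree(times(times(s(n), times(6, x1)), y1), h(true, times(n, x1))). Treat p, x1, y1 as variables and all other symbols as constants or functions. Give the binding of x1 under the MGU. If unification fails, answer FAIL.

FAIL

Decompose tree/2: times(p, tree(6, times(n, true))) =?= times(times(s(n), times(6, x1)), y1),  h(true, x1) =?= h(true, times(n, x1)).
Decompose times/2: p =?= times(s(n), times(6, x1)),  tree(6, times(n, true)) =?= y1.
Bind p := times(s(n), times(6, x1)); no other remaining equation mentions p.
Bind y1 := tree(6, times(n, true)); no other remaining equation mentions y1.
Decompose h/2: true =?= true,  x1 =?= times(n, x1).
Delete trivial equation true =?= true.
Occurs check fails: x1 occurs in times(n, x1); the equation x1 =?= times(n, x1) has no finite solution.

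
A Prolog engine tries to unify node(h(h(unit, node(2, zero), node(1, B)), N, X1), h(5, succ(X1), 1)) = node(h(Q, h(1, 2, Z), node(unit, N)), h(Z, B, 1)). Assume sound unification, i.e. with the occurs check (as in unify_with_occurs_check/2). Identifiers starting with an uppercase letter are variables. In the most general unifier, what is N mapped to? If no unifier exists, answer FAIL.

h(1, 2, 5)

Decompose node/2: h(h(unit, node(2, zero), node(1, B)), N, X1) = h(Q, h(1, 2, Z), node(unit, N)),  h(5, succ(X1), 1) = h(Z, B, 1).
Decompose h/3: h(unit, node(2, zero), node(1, B)) = Q,  N = h(1, 2, Z),  X1 = node(unit, N).
Bind Q := h(unit, node(2, zero), node(1, B)); no other remaining equation mentions Q.
Bind N := h(1, 2, Z); substituting into the one remaining equation that mentions N gives: X1 = node(unit, h(1, 2, Z)).
Bind X1 := node(unit, h(1, 2, Z)); substituting into the remaining equation gives: h(5, succ(node(unit, h(1, 2, Z))), 1) = h(Z, B, 1).
Decompose h/3: 5 = Z,  succ(node(unit, h(1, 2, Z))) = B,  1 = 1.
Bind Z := 5; substituting into the one remaining equation that mentions Z gives: succ(node(unit, h(1, 2, 5))) = B. Substituting into the earlier bindings gives N := h(1, 2, 5), X1 := node(unit, h(1, 2, 5)).
Bind B := succ(node(unit, h(1, 2, 5))); no other remaining equation mentions B. Substituting into the earlier binding gives Q := h(unit, node(2, zero), node(1, succ(node(unit, h(1, 2, 5))))).
Delete trivial equation 1 = 1.
MGU = { Q = h(unit, node(2, zero), node(1, succ(node(unit, h(1, 2, 5))))), N = h(1, 2, 5), X1 = node(unit, h(1, 2, 5)), Z = 5, B = succ(node(unit, h(1, 2, 5))) }, so N = h(1, 2, 5).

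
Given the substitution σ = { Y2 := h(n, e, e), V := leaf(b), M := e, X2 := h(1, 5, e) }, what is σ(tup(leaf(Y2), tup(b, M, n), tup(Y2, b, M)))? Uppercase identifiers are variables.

Replace each occurrence of Y2 with h(n, e, e).
Replace each occurrence of M with e.
Result: tup(leaf(h(n, e, e)), tup(b, e, n), tup(h(n, e, e), b, e)).

tup(leaf(h(n, e, e)), tup(b, e, n), tup(h(n, e, e), b, e))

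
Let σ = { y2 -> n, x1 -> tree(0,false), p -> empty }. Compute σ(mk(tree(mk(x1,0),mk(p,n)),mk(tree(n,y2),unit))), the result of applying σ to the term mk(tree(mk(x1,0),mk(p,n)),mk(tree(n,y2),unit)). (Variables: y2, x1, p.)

Replace each occurrence of y2 with n.
Replace each occurrence of x1 with tree(0,false).
Replace each occurrence of p with empty.
Result: mk(tree(mk(tree(0,false),0),mk(empty,n)),mk(tree(n,n),unit)).

mk(tree(mk(tree(0,false),0),mk(empty,n)),mk(tree(n,n),unit))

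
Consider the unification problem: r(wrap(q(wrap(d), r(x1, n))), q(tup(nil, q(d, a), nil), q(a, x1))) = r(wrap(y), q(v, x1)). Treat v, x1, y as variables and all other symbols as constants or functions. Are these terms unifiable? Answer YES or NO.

Decompose r/2: wrap(q(wrap(d), r(x1, n))) = wrap(y),  q(tup(nil, q(d, a), nil), q(a, x1)) = q(v, x1).
Decompose wrap/1: q(wrap(d), r(x1, n)) = y.
Bind y := q(wrap(d), r(x1, n)); no other remaining equation mentions y.
Decompose q/2: tup(nil, q(d, a), nil) = v,  q(a, x1) = x1.
Bind v := tup(nil, q(d, a), nil); no other remaining equation mentions v.
Occurs check fails: x1 occurs in q(a, x1); the equation x1 = q(a, x1) has no finite solution.

NO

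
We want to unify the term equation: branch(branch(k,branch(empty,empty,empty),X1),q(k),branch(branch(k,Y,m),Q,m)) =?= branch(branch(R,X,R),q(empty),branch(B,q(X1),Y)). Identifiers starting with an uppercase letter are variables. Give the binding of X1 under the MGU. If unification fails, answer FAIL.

FAIL

Decompose branch/3: branch(k,branch(empty,empty,empty),X1) =?= branch(R,X,R),  q(k) =?= q(empty),  branch(branch(k,Y,m),Q,m) =?= branch(B,q(X1),Y).
Decompose branch/3: k =?= R,  branch(empty,empty,empty) =?= X,  X1 =?= R.
Bind R := k; substituting into the one remaining equation that mentions R gives: X1 =?= k.
Bind X := branch(empty,empty,empty); no other remaining equation mentions X.
Bind X1 := k; substituting into the one remaining equation that mentions X1 gives: branch(branch(k,Y,m),Q,m) =?= branch(B,q(k),Y).
Decompose q/1: k =?= empty.
Clash: constants k and empty differ; no unifier exists.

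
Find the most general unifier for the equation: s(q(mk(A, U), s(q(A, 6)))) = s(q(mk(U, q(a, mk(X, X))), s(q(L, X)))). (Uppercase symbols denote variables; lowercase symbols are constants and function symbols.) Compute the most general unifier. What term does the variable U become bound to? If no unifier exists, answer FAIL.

q(a, mk(6, 6))

Decompose s/1: q(mk(A, U), s(q(A, 6))) = q(mk(U, q(a, mk(X, X))), s(q(L, X))).
Decompose q/2: mk(A, U) = mk(U, q(a, mk(X, X))),  s(q(A, 6)) = s(q(L, X)).
Decompose mk/2: A = U,  U = q(a, mk(X, X)).
Bind A := U; substituting into the one remaining equation that mentions A gives: s(q(U, 6)) = s(q(L, X)).
Bind U := q(a, mk(X, X)); substituting into the remaining equation gives: s(q(q(a, mk(X, X)), 6)) = s(q(L, X)). Substituting into the earlier binding gives A := q(a, mk(X, X)).
Decompose s/1: q(q(a, mk(X, X)), 6) = q(L, X).
Decompose q/2: q(a, mk(X, X)) = L,  6 = X.
Bind L := q(a, mk(X, X)); no other remaining equation mentions L.
Bind X := 6. Substituting into the earlier bindings gives A := q(a, mk(6, 6)), U := q(a, mk(6, 6)), L := q(a, mk(6, 6)).
MGU = { A := q(a, mk(6, 6)), U := q(a, mk(6, 6)), L := q(a, mk(6, 6)), X := 6 }, so U := q(a, mk(6, 6)).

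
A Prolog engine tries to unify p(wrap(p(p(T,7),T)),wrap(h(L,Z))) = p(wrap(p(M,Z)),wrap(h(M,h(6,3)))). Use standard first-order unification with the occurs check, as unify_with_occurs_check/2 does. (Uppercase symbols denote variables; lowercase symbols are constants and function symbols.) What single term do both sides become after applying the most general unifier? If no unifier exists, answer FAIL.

Decompose p/2: wrap(p(p(T,7),T)) = wrap(p(M,Z)),  wrap(h(L,Z)) = wrap(h(M,h(6,3))).
Decompose wrap/1: p(p(T,7),T) = p(M,Z).
Decompose p/2: p(T,7) = M,  T = Z.
Bind M := p(T,7); substituting into the one remaining equation that mentions M gives: wrap(h(L,Z)) = wrap(h(p(T,7),h(6,3))).
Bind T := Z; substituting into the remaining equation gives: wrap(h(L,Z)) = wrap(h(p(Z,7),h(6,3))). Substituting into the earlier binding gives M := p(Z,7).
Decompose wrap/1: h(L,Z) = h(p(Z,7),h(6,3)).
Decompose h/2: L = p(Z,7),  Z = h(6,3).
Bind L := p(Z,7); no other remaining equation mentions L.
Bind Z := h(6,3). Substituting into the earlier bindings gives M := p(h(6,3),7), T := h(6,3), L := p(h(6,3),7).
Applying the MGU to either side gives p(wrap(p(p(h(6,3),7),h(6,3))),wrap(h(p(h(6,3),7),h(6,3)))).

p(wrap(p(p(h(6,3),7),h(6,3))),wrap(h(p(h(6,3),7),h(6,3))))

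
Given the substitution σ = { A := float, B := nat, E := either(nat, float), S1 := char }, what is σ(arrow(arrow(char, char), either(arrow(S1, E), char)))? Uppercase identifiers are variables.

Replace each occurrence of E with either(nat, float).
Replace each occurrence of S1 with char.
Result: arrow(arrow(char, char), either(arrow(char, either(nat, float)), char)).

arrow(arrow(char, char), either(arrow(char, either(nat, float)), char))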